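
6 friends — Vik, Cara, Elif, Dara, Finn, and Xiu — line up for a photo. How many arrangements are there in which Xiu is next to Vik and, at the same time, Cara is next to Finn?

96

Treat {Xiu,Vik} as one block (2 orders) and {Cara,Finn} as another (2 orders).
That leaves 4 units to arrange: 2 × 2 × 4! = 4 × 24 = 96.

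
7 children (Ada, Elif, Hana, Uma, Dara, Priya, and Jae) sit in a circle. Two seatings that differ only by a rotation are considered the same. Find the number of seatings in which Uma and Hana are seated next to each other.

Treat {Uma, Hana} as one unit (2 internal orders) and seat the resulting 6 units around the table: (5)! circular arrangements.
So 2 × (5)! = 2 × 120 = 240.

240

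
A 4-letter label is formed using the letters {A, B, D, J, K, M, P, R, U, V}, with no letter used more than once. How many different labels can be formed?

5040

Choose and order 4 of the 10 symbols: the first letter has 10 options, the next 9, then 8, 7.
10 × 9 × 8 × 7 = 5040.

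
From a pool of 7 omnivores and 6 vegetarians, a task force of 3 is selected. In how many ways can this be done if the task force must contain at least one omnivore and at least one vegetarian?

231

Total 3-person selections from all 13: C(13,3) = 286.
Selections missing a whole group: no omnivores → C(6,3) = 20; no vegetarians → C(7,3) = 35.
Both groups omitted at once is impossible, so 286 − 55 = 231.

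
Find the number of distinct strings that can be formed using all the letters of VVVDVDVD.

56

VVVDVDVD has 8 letters with D appearing 3 times and V appearing 5 times.
Dividing 8! = 40320 by 5!·3! = 720 for the repeated letters gives 56.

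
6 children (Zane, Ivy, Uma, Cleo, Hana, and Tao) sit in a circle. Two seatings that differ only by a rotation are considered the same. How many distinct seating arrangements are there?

120

Seat Zane anywhere (absorbing the rotational symmetry), then permute the other 5: (5)! = 120.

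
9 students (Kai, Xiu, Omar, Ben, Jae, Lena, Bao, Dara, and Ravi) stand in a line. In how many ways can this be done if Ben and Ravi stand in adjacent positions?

80640

Place the 7 others and the Ben-Ravi pair as 8 objects in a line; the pair has 2 internal arrangements.
That gives 2 × 8! = 2 × 40320 = 80640.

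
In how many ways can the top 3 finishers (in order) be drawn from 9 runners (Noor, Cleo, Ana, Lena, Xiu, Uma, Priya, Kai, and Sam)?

504

This is an ordered selection of 3 from 9: P(9,3).
That gives 9 × 8 × 7 = 504.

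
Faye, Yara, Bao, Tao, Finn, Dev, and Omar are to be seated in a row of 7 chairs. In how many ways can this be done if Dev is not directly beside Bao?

There are 7! = 5040 arrangements in all. If Dev and Bao are adjacent, merging them into one block gives 2·(6)! = 1440 arrangements.
So 5040 − 1440 = 3600 arrangements keep them apart.

3600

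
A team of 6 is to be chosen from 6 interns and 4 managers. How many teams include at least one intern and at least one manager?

Unrestricted: C(10,6) = 210 ways to pick any 6 of the 10.
Selections missing a whole group: no interns → C(4,6) = 0; no managers → C(6,6) = 1.
Both groups omitted at once is impossible, so 210 − 1 = 209.

209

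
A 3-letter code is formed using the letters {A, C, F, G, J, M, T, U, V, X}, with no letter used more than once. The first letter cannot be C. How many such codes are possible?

648

The first letter has 10−1 = 9 choices (anything except C).
The remaining 2 letters are filled from the other 9 symbols without repetition: 9 × 8 = 72.
Total: 9 × 72 = 648.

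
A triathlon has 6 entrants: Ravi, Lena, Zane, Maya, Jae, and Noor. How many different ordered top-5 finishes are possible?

720

There are 6 choices for 1st place, 5 for 2nd, and so on down to 2 for position 5.
That gives 6 × 5 × 4 × 3 × 2 = 720.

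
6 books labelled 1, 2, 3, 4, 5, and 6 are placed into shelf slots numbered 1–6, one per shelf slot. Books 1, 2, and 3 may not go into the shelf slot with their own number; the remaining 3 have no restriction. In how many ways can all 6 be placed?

426

Let Aᵢ (for i ∈ {1, 2, 3}) be the placements that put book i in its forbidden shelf slot. Any j of these fix j positions, leaving (6−j)! ways to fill the rest, and there are C(3,j) ways to pick which j.
By inclusion–exclusion, the number of valid placements is Σ_{j=0}^{3} (−1)^j C(3,j)·(6−j)!.
Computing: 720 − 360 + 72 − 6 = 426.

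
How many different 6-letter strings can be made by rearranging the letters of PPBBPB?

PPBBPB has 6 letters with B appearing 3 times and P appearing 3 times.
So there are 6! / (3!·3!) = 20 distinguishable arrangements.

20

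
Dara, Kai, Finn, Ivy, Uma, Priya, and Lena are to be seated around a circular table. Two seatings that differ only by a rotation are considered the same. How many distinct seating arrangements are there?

Seat Dara anywhere (absorbing the rotational symmetry), then permute the other 6: (6)! = 720.

720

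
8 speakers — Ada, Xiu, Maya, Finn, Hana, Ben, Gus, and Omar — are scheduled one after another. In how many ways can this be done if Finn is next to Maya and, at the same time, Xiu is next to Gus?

2880

Treat {Finn,Maya} as one block (2 orders) and {Xiu,Gus} as another (2 orders).
That leaves 6 units to arrange: 2 × 2 × 6! = 4 × 720 = 2880.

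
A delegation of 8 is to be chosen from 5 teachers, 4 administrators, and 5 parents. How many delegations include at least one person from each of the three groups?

2940

With no constraint there are C(14,8) = 3003 possible selections.
Subtract selections that omit an entire group: no teachers → C(9,8) = 9; no administrators → C(10,8) = 45; no parents → C(9,8) = 9.
Add back selections omitting two groups (i.e. drawn from a single group): C(5,8) + C(4,8) + C(5,8) = 0.
By inclusion–exclusion: 3003 − 63 + 0 = 2940.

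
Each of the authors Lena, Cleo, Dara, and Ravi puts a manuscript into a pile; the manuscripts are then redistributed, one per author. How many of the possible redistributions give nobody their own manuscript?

9

This is the derangement count D_4: permutations of 4 items with no fixed point.
By inclusion–exclusion this is Σ_{j=0}^{4} (−1)^j C(4,j)·(4−j)!.
Computing: 24 − 24 + 12 − 4 + 1 = 9.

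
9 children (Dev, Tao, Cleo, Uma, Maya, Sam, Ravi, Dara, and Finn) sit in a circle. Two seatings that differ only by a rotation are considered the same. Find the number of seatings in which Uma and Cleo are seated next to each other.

Treat {Uma, Cleo} as one unit (2 internal orders) and seat the resulting 8 units around the table: (7)! circular arrangements.
So 2 × (7)! = 2 × 5040 = 10080.

10080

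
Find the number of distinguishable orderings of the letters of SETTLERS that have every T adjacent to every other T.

1260

Treat the 2 copies of T as a single block. The multiset to arrange is then {TT, E, E, L, R, S, S}, 7 items in all.
That gives (7)!/(2!·2!) = 1260 arrangements.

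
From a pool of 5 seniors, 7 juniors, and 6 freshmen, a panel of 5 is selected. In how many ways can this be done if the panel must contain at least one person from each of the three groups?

6055

With no constraint there are C(18,5) = 8568 possible selections.
Subtract selections that omit an entire group: no seniors → C(13,5) = 1287; no juniors → C(11,5) = 462; no freshmen → C(12,5) = 792.
Add back selections omitting two groups (i.e. drawn from a single group): C(5,5) + C(7,5) + C(6,5) = 28.
By inclusion–exclusion: 8568 − 2541 + 28 = 6055.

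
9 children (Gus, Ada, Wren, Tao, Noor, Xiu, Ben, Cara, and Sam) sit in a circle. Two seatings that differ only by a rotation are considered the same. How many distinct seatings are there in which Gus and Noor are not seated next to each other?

30240

Without the restriction there are (8)! = 40320 seatings.
Seatings with Gus beside Noor: treat them as a block with 2 internal orders, giving 2 × (7)! = 10080.
Subtracting, 40320 − 10080 = 30240.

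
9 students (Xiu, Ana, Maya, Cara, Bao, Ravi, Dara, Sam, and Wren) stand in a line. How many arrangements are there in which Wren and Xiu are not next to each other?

282240

There are 9! = 362880 arrangements in all. If Wren and Xiu are adjacent, merging them into one block gives 2·(8)! = 80640 arrangements.
So 362880 − 80640 = 282240 arrangements keep them apart.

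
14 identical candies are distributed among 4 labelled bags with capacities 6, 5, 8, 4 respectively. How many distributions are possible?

Without the upper bounds there are C(17,3) = 680 ways to split 14 among 4 bags.
Subtract solutions that violate a single cap (substitute x_i' = x_i − (cap_i+1)): x_1 ≥ 7 gives C(10,3) = 120; x_2 ≥ 6 gives C(11,3) = 165; x_3 ≥ 9 gives C(8,3) = 56; x_4 ≥ 5 gives C(12,3) = 220. Together 561.
Add back pairs where two caps are both exceeded: 4 + 0 + 10 + 0 + 20 + 1 = 35.
By inclusion–exclusion the count is 680 − 561 + 35 = 154.

154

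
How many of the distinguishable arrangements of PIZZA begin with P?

Fix P in the first position and arrange the remaining 4 letters.
Those 4 letters have Z appearing twice, giving (4)!/(2!) = 12.

12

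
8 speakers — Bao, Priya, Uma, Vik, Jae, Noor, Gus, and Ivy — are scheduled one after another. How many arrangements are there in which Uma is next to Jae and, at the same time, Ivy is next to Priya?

Treat {Uma,Jae} as one block (2 orders) and {Ivy,Priya} as another (2 orders).
That leaves 6 units to arrange: 2 × 2 × 6! = 4 × 720 = 2880.

2880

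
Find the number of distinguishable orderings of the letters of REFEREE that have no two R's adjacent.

75

Total arrangements of REFEREE: 7!/(4!·2!) = 105.
If the two R's are adjacent, glue them into one block, leaving 6 items to arrange: (6)!/(4!) = 30 ways.
Hence 105 − 30 = 75.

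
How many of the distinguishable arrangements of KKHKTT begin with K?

30

Fix K in the first position and arrange the remaining 5 letters.
Those 5 letters have K appearing twice and T appearing twice, giving (5)!/(2!·2!) = 30.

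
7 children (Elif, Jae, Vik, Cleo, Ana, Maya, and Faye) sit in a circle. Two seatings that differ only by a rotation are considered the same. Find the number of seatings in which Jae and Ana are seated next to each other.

Treat {Jae, Ana} as one unit (2 internal orders) and seat the resulting 6 units around the table: (5)! circular arrangements.
So 2 × (5)! = 2 × 120 = 240.

240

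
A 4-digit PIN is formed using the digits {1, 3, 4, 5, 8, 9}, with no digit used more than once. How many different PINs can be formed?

360

This is a permutation of 4 out of 6: P(6,4) = 6!/2!.
6 × 5 × 4 × 3 = 360.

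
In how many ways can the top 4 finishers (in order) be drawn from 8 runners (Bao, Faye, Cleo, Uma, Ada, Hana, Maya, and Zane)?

1680

There are 8 choices for 1st place, 7 for 2nd, and so on down to 5 for position 4.
That gives 8 × 7 × 6 × 5 = 1680.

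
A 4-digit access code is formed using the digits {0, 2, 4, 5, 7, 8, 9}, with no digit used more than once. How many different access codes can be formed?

840

This is a permutation of 4 out of 7: P(7,4) = 7!/3!.
That product is 7 × 6 × 5 × 4 = 840.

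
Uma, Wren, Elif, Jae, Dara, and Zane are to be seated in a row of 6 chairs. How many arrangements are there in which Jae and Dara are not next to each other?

480

There are 6! = 720 arrangements in all. If Jae and Dara are adjacent, merging them into one block gives 2·(5)! = 240 arrangements.
So 720 − 240 = 480 arrangements keep them apart.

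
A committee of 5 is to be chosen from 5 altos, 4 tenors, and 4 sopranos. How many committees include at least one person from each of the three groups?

With no constraint there are C(13,5) = 1287 possible selections.
Subtract selections that omit an entire group: no altos → C(8,5) = 56; no tenors → C(9,5) = 126; no sopranos → C(9,5) = 126.
Add back selections omitting two groups (i.e. drawn from a single group): C(5,5) + C(4,5) + C(4,5) = 1.
By inclusion–exclusion: 1287 − 308 + 1 = 980.

980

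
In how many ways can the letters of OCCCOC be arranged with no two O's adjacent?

Total arrangements of OCCCOC: 6!/(4!·2!) = 15.
If the two O's are adjacent, glue them into one block, leaving 5 items to arrange: (5)!/(4!) = 5 ways.
Hence 15 − 5 = 10.

10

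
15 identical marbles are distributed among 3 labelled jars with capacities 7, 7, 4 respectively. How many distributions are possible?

Without the upper bounds there are C(17,2) = 136 ways to split 15 among 3 jars.
Subtract solutions that violate a single cap (substitute x_i' = x_i − (cap_i+1)): x_1 ≥ 8 gives C(9,2) = 36; x_2 ≥ 8 gives C(9,2) = 36; x_3 ≥ 5 gives C(12,2) = 66. Together 138.
Add back pairs where two caps are both exceeded: 0 + 6 + 6 = 12.
By inclusion–exclusion the count is 136 − 138 + 12 = 10.

10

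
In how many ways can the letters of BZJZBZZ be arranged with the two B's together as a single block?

30

Treat the 2 copies of B as a single block. The multiset to arrange is then {BB, J, Z, Z, Z, Z}, 6 items in all.
That gives (6)!/(4!) = 30 arrangements.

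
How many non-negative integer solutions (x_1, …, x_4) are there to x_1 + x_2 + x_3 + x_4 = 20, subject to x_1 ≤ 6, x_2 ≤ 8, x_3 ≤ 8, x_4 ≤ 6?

157

By stars and bars, unrestricted non-negative solutions to x_1+…+x_4 = 20 number C(20+3,3) = 1771.
Subtract solutions that violate a single cap (substitute x_i' = x_i − (cap_i+1)): x_1 ≥ 7 gives C(16,3) = 560; x_2 ≥ 9 gives C(14,3) = 364; x_3 ≥ 9 gives C(14,3) = 364; x_4 ≥ 7 gives C(16,3) = 560. Together 1848.
Add back pairs where two caps are both exceeded: 35 + 35 + 84 + 10 + 35 + 35 = 234.
By inclusion–exclusion the count is 1771 − 1848 + 234 = 157.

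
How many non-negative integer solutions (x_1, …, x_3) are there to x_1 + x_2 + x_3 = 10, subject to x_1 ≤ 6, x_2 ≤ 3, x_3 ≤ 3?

6

Without the upper bounds there are C(12,2) = 66 ways to split 10 among 3 variables.
Subtract solutions that violate a single cap (substitute x_i' = x_i − (cap_i+1)): x_1 ≥ 7 gives C(5,2) = 10; x_2 ≥ 4 gives C(8,2) = 28; x_3 ≥ 4 gives C(8,2) = 28. Together 66.
Add back pairs where two caps are both exceeded: 0 + 0 + 6 = 6.
By inclusion–exclusion the count is 66 − 66 + 6 = 6.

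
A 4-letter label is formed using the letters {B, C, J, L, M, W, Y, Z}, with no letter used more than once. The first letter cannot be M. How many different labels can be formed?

1470

The first letter has 8−1 = 7 choices (anything except M).
The remaining 3 letters are filled from the other 7 symbols without repetition: 7 × 6 × 5 = 210.
Total: 7 × 210 = 1470.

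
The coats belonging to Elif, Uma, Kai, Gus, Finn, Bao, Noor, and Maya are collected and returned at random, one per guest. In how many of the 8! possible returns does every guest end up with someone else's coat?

14833

Count assignments avoiding every fixed point. For any j of the 8 guests fixed to their own coat, the other 8−j can be arranged in (8−j)! ways.
By inclusion–exclusion this is Σ_{j=0}^{8} (−1)^j C(8,j)·(8−j)!.
Computing: 40320 − 40320 + 20160 − 6720 + 1680 − 336 + 56 − 8 + 1 = 14833.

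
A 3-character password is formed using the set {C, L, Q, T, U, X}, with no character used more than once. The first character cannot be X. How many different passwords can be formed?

100

The first character has 6−1 = 5 choices (anything except X).
The remaining 2 characters are filled from the other 5 symbols without repetition: 5 × 4 = 20.
Total: 5 × 20 = 100.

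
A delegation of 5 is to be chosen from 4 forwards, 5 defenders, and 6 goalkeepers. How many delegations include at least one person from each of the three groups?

With no constraint there are C(15,5) = 3003 possible selections.
Selections missing a whole group: no forwards → C(11,5) = 462; no defenders → C(10,5) = 252; no goalkeepers → C(9,5) = 126.
Add back selections omitting two groups (i.e. drawn from a single group): C(4,5) + C(5,5) + C(6,5) = 7.
By inclusion–exclusion: 3003 − 840 + 7 = 2170.

2170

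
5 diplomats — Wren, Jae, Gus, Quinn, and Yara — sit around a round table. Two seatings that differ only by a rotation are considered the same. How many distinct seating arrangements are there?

Around a circle, 5 distinct people have 5!/5 = (4)! = 24 rotationally distinct seatings.

24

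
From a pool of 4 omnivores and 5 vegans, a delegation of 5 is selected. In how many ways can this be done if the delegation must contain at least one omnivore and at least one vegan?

Total 5-person selections from all 9: C(9,5) = 126.
Subtract selections that omit an entire group: no omnivores → C(5,5) = 1; no vegans → C(4,5) = 0.
Both groups omitted at once is impossible, so 126 − 1 = 125.

125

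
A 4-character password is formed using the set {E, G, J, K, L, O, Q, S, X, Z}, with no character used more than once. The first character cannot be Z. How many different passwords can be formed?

The first character has 10−1 = 9 choices (anything except Z).
The remaining 3 characters are filled from the other 9 symbols without repetition: 9 × 8 × 7 = 504.
Total: 9 × 504 = 4536.

4536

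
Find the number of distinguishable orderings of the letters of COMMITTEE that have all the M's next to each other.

10080

Treat the 2 copies of M as a single block. The multiset to arrange is then {MM, C, E, E, I, O, T, T}, 8 items in all.
That gives (8)!/(2!·2!) = 10080 arrangements.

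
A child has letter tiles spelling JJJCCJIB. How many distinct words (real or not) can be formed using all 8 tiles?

840

Letter multiplicities in JJJCCJIB: B×1, C×2, I×1, J×4.
So there are 8! / (4!·2!) = 840 distinguishable arrangements.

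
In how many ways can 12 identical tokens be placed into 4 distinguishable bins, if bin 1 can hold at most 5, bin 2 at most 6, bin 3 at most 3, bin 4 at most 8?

Ignoring the caps, the number of non-negative solutions to x_1+…+x_4 = 12 is C(15,3) = 455.
Subtract solutions that violate a single cap (substitute x_i' = x_i − (cap_i+1)): x_1 ≥ 6 gives C(9,3) = 84; x_2 ≥ 7 gives C(8,3) = 56; x_3 ≥ 4 gives C(11,3) = 165; x_4 ≥ 9 gives C(6,3) = 20. Together 325.
Add back pairs where two caps are both exceeded: 0 + 10 + 0 + 4 + 0 + 0 = 14.
By inclusion–exclusion the count is 455 − 325 + 14 = 144.

144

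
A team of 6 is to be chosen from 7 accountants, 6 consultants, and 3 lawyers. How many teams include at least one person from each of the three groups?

6006

With no constraint there are C(16,6) = 8008 possible selections.
Selections missing a whole group: no accountants → C(9,6) = 84; no consultants → C(10,6) = 210; no lawyers → C(13,6) = 1716.
Add back selections omitting two groups (i.e. drawn from a single group): C(7,6) + C(6,6) + C(3,6) = 8.
By inclusion–exclusion: 8008 − 2010 + 8 = 6006.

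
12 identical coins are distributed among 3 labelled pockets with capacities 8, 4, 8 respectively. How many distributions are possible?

35

Ignoring the caps, the number of non-negative solutions to x_1+…+x_3 = 12 is C(14,2) = 91.
Subtract solutions that violate a single cap (substitute x_i' = x_i − (cap_i+1)): x_1 ≥ 9 gives C(5,2) = 10; x_2 ≥ 5 gives C(9,2) = 36; x_3 ≥ 9 gives C(5,2) = 10. Together 56.
No two caps can be exceeded simultaneously, so the pair terms are all 0.
By inclusion–exclusion the count is 91 − 56 + 0 = 35.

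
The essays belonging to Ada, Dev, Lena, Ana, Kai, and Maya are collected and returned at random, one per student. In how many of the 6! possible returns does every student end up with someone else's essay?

Count assignments avoiding every fixed point. For any j of the 6 students fixed to their own essay, the other 6−j can be arranged in (6−j)! ways.
By inclusion–exclusion this is Σ_{j=0}^{6} (−1)^j C(6,j)·(6−j)!.
Computing: 720 − 720 + 360 − 120 + 30 − 6 + 1 = 265.

265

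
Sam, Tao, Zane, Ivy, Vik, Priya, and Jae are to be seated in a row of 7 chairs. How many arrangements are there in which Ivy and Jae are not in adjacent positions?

3600

There are 7! = 5040 arrangements in all. If Ivy and Jae are adjacent, merging them into one block gives 2·(6)! = 1440 arrangements.
So 5040 − 1440 = 3600 arrangements keep them apart.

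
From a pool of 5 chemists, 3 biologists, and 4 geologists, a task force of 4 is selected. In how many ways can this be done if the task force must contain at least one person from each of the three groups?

270

Unrestricted: C(12,4) = 495 ways to pick any 4 of the 12.
Subtract selections that omit an entire group: no chemists → C(7,4) = 35; no biologists → C(9,4) = 126; no geologists → C(8,4) = 70.
Add back selections omitting two groups (i.e. drawn from a single group): C(5,4) + C(3,4) + C(4,4) = 6.
By inclusion–exclusion: 495 − 231 + 6 = 270.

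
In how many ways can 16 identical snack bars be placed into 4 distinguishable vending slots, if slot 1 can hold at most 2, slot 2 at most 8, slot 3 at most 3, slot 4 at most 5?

By stars and bars, unrestricted non-negative solutions to x_1+…+x_4 = 16 number C(16+3,3) = 969.
Subtract solutions that violate a single cap (substitute x_i' = x_i − (cap_i+1)): x_1 ≥ 3 gives C(16,3) = 560; x_2 ≥ 9 gives C(10,3) = 120; x_3 ≥ 4 gives C(15,3) = 455; x_4 ≥ 6 gives C(13,3) = 286. Together 1421.
Add back pairs where two caps are both exceeded: 35 + 220 + 120 + 20 + 4 + 84 = 483.
Subtract triples: 1 + 0 + 20 + 0 = 21.
By inclusion–exclusion the count is 969 − 1421 + 483 − 21 = 10.

10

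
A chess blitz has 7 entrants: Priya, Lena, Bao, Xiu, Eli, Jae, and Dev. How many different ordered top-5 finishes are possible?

There are 7 choices for 1st place, 6 for 2nd, and so on down to 3 for position 5.
That gives 7 × 6 × 5 × 4 × 3 = 2520.

2520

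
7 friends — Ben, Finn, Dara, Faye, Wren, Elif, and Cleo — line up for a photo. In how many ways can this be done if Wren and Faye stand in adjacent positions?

1440

Place the 5 others and the Wren-Faye pair as 6 objects in a line; the pair has 2 internal arrangements.
That gives 2 × 6! = 2 × 720 = 1440.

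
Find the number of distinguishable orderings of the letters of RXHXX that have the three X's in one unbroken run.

6

Treat the 3 copies of X as a single block. The multiset to arrange is then {XXX, H, R}, 3 items in all.
All 3 items are distinct, so there are (3)! = 6 arrangements.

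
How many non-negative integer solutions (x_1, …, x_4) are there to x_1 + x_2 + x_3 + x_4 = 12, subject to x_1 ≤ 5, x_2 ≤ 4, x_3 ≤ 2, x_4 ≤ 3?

Ignoring the caps, the number of non-negative solutions to x_1+…+x_4 = 12 is C(15,3) = 455.
Subtract solutions that violate a single cap (substitute x_i' = x_i − (cap_i+1)): x_1 ≥ 6 gives C(9,3) = 84; x_2 ≥ 5 gives C(10,3) = 120; x_3 ≥ 3 gives C(12,3) = 220; x_4 ≥ 4 gives C(11,3) = 165. Together 589.
Add back pairs where two caps are both exceeded: 4 + 20 + 10 + 35 + 20 + 56 = 145.
Subtract triples: 0 + 0 + 0 + 1 = 1.
By inclusion–exclusion the count is 455 − 589 + 145 − 1 = 10.

10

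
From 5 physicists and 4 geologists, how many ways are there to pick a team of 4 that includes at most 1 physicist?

21

Split by how many physicists are chosen (0 through 1).
Sum: C(5,0)·C(4,4) + C(5,1)·C(4,3) = 1 + 20 = 21.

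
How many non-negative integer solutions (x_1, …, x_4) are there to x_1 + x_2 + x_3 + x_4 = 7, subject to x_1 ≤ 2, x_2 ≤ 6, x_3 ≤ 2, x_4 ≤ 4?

43

By stars and bars, unrestricted non-negative solutions to x_1+…+x_4 = 7 number C(7+3,3) = 120.
Subtract solutions that violate a single cap (substitute x_i' = x_i − (cap_i+1)): x_1 ≥ 3 gives C(7,3) = 35; x_2 ≥ 7 gives C(3,3) = 1; x_3 ≥ 3 gives C(7,3) = 35; x_4 ≥ 5 gives C(5,3) = 10. Together 81.
Add back pairs where two caps are both exceeded: 0 + 4 + 0 + 0 + 0 + 0 = 4.
By inclusion–exclusion the count is 120 − 81 + 4 = 43.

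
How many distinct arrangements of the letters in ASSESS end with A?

Fix A in the last position and arrange the remaining 5 letters.
Those 5 letters have S appearing 4 times, giving (5)!/(4!) = 5.

5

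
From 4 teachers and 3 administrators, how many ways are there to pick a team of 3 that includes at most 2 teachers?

Split by how many teachers are chosen (0 through 2).
Sum: C(4,0)·C(3,3) + C(4,1)·C(3,2) + C(4,2)·C(3,1) = 1 + 12 + 18 = 31.

31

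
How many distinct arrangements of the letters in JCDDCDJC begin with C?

210

With the first slot taken by C, it remains to arrange the other 7 letters (JDDCDJC).
Those 7 letters have C appearing twice, D appearing 3 times, and J appearing twice, giving (7)!/(3!·2!·2!) = 210.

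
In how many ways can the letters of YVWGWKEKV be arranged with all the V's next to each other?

10080

Treat the 2 copies of V as a single block. The multiset to arrange is then {VV, E, G, K, K, W, W, Y}, 8 items in all.
That gives (8)!/(2!·2!) = 10080 arrangements.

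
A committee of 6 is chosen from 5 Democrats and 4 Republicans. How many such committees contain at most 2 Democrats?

Split by how many Democrats are chosen (0 through 2).
Sum: C(5,0)·C(4,6) + C(5,1)·C(4,5) + C(5,2)·C(4,4) = 0 + 0 + 10 = 10.

10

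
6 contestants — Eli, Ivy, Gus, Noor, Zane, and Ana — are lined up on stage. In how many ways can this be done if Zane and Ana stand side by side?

Place the 4 others and the Zane-Ana pair as 5 objects in a line; the pair has 2 internal arrangements.
That gives 2 × 5! = 2 × 120 = 240.

240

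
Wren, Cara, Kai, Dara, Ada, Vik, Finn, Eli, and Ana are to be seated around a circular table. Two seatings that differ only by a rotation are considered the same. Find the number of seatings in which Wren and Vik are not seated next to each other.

30240

All circular seatings of 9 people number (8)! = 40320.
Seatings with Wren beside Vik: treat them as a block with 2 internal orders, giving 2 × (7)! = 10080.
Subtracting, 40320 − 10080 = 30240.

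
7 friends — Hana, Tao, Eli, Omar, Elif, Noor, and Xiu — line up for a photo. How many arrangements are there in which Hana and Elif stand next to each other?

Place the 5 others and the Hana-Elif pair as 6 objects in a line; the pair has 2 internal arrangements.
That gives 2 × 6! = 2 × 720 = 1440.

1440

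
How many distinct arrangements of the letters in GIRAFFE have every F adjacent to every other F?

Treat the 2 copies of F as a single block. The multiset to arrange is then {FF, A, E, G, I, R}, 6 items in all.
All 6 items are distinct, so there are (6)! = 720 arrangements.

720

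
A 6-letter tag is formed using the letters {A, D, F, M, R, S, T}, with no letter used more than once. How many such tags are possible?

5040

Choose and order 6 of the 7 symbols: the first letter has 7 options, the next 6, and so on down to 2.
That product is 7 × 6 × 5 × 4 × 3 × 2 = 5040.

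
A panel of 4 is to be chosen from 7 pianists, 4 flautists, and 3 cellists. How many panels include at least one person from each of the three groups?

With no constraint there are C(14,4) = 1001 possible selections.
Subtract selections that omit an entire group: no pianists → C(7,4) = 35; no flautists → C(10,4) = 210; no cellists → C(11,4) = 330.
Add back selections omitting two groups (i.e. drawn from a single group): C(7,4) + C(4,4) + C(3,4) = 36.
By inclusion–exclusion: 1001 − 575 + 36 = 462.

462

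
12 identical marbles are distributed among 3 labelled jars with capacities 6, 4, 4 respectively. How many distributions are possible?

By stars and bars, unrestricted non-negative solutions to x_1+…+x_3 = 12 number C(12+2,2) = 91.
Subtract solutions that violate a single cap (substitute x_i' = x_i − (cap_i+1)): x_1 ≥ 7 gives C(7,2) = 21; x_2 ≥ 5 gives C(9,2) = 36; x_3 ≥ 5 gives C(9,2) = 36. Together 93.
Add back pairs where two caps are both exceeded: 1 + 1 + 6 = 8.
By inclusion–exclusion the count is 91 − 93 + 8 = 6.

6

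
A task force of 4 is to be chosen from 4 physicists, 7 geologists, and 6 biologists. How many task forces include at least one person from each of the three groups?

Total 4-person selections from all 17: C(17,4) = 2380.
Selections missing a whole group: no physicists → C(13,4) = 715; no geologists → C(10,4) = 210; no biologists → C(11,4) = 330.
Add back selections omitting two groups (i.e. drawn from a single group): C(4,4) + C(7,4) + C(6,4) = 51.
By inclusion–exclusion: 2380 − 1255 + 51 = 1176.

1176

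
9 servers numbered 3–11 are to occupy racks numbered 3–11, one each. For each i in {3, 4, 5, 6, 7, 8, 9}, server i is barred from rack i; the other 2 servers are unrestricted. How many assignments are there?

165016

Let Aᵢ (for 3 ≤ i ≤ 9) be the placements that put server i in its forbidden rack. Any j of these fix j positions, leaving (9−j)! ways to fill the rest, and there are C(7,j) ways to pick which j.
By inclusion–exclusion, the number of valid placements is Σ_{j=0}^{7} (−1)^j C(7,j)·(9−j)!.
Computing: 362880 − 282240 + 105840 − 25200 + 4200 − 504 + 42 − 2 = 165016.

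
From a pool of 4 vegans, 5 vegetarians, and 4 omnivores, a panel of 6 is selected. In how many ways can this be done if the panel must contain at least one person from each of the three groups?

Unrestricted: C(13,6) = 1716 ways to pick any 6 of the 13.
Subtract selections that omit an entire group: no vegans → C(9,6) = 84; no vegetarians → C(8,6) = 28; no omnivores → C(9,6) = 84.
Add back selections omitting two groups (i.e. drawn from a single group): C(4,6) + C(5,6) + C(4,6) = 0.
By inclusion–exclusion: 1716 − 196 + 0 = 1520.

1520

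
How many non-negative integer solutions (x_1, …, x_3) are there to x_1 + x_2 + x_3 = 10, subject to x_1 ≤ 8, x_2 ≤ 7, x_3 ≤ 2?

By stars and bars, unrestricted non-negative solutions to x_1+…+x_3 = 10 number C(10+2,2) = 66.
Subtract solutions that violate a single cap (substitute x_i' = x_i − (cap_i+1)): x_1 ≥ 9 gives C(3,2) = 3; x_2 ≥ 8 gives C(4,2) = 6; x_3 ≥ 3 gives C(9,2) = 36. Together 45.
No two caps can be exceeded simultaneously, so the pair terms are all 0.
By inclusion–exclusion the count is 66 − 45 + 0 = 21.

21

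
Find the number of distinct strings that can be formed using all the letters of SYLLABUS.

The 8 letters of SYLLABUS have repeats: L appearing twice and S appearing twice.
The number of distinct arrangements is 8!/(2!·2!) = 40320/4 = 10080.

10080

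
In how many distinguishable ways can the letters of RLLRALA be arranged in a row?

210

RLLRALA has 7 letters with A appearing twice, L appearing 3 times, and R appearing twice.
Dividing 7! = 5040 by 3!·2!·2! = 24 for the repeated letters gives 210.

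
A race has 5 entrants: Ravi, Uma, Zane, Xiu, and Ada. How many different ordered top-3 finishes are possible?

This is an ordered selection of 3 from 5: P(5,3).
That gives 5 × 4 × 3 = 60.

60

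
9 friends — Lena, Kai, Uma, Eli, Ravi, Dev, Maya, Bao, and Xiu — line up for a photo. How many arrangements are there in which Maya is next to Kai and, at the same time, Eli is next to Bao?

20160

Treat {Maya,Kai} as one block (2 orders) and {Eli,Bao} as another (2 orders).
That leaves 7 units to arrange: 2 × 2 × 7! = 4 × 5040 = 20160.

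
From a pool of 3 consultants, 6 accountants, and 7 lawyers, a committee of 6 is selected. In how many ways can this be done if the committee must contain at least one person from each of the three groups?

Total 6-person selections from all 16: C(16,6) = 8008.
Subtract selections that omit an entire group: no consultants → C(13,6) = 1716; no accountants → C(10,6) = 210; no lawyers → C(9,6) = 84.
Add back selections omitting two groups (i.e. drawn from a single group): C(3,6) + C(6,6) + C(7,6) = 8.
By inclusion–exclusion: 8008 − 2010 + 8 = 6006.

6006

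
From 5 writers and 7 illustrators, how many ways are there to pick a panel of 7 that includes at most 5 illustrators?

756

Split by how many illustrators are chosen (0 through 5).
Sum: C(7,0)·C(5,7) + C(7,1)·C(5,6) + C(7,2)·C(5,5) + C(7,3)·C(5,4) + C(7,4)·C(5,3) + C(7,5)·C(5,2) = 0 + 0 + 21 + 175 + 350 + 210 = 756.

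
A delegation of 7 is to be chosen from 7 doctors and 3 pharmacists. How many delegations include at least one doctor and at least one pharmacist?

With no constraint there are C(10,7) = 120 possible selections.
Selections missing a whole group: no doctors → C(3,7) = 0; no pharmacists → C(7,7) = 1.
Both groups omitted at once is impossible, so 120 − 1 = 119.

119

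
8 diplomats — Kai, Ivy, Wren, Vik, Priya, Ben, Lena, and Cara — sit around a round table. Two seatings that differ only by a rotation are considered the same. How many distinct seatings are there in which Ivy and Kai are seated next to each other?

Glue Ivy and Kai into a block (2 internal orders). Seating 7 units around a circle gives (6)! arrangements.
So 2 × (6)! = 2 × 720 = 1440.

1440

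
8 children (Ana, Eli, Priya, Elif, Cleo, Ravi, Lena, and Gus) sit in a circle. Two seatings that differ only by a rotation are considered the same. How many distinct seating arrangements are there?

5040

Fix one person's seat to break rotational symmetry; the remaining 7 people can be arranged in (7)! = 5040 ways.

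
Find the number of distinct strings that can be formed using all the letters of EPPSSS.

60

Letter multiplicities in EPPSSS: E×1, P×2, S×3.
Dividing 6! = 720 by 3!·2! = 12 for the repeated letters gives 60.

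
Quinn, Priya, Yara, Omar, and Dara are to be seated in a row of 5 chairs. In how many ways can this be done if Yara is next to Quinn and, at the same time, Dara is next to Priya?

Treat {Yara,Quinn} as one block (2 orders) and {Dara,Priya} as another (2 orders).
That leaves 3 units to arrange: 2 × 2 × 3! = 4 × 6 = 24.

24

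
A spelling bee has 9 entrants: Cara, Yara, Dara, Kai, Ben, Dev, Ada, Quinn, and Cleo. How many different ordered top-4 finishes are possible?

3024

There are 9 choices for 1st place, 8 for 2nd, and so on down to 6 for position 4.
That gives 9 × 8 × 7 × 6 = 3024.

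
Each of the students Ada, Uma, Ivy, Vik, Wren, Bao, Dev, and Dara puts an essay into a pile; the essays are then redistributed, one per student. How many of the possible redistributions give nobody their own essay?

Count assignments avoiding every fixed point. For any j of the 8 students fixed to their own essay, the other 8−j can be arranged in (8−j)! ways.
By inclusion–exclusion this is Σ_{j=0}^{8} (−1)^j C(8,j)·(8−j)!.
Computing: 40320 − 40320 + 20160 − 6720 + 1680 − 336 + 56 − 8 + 1 = 14833.

14833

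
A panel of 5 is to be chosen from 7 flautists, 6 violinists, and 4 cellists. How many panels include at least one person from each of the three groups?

4214

Total 5-person selections from all 17: C(17,5) = 6188.
Subtract selections that omit an entire group: no flautists → C(10,5) = 252; no violinists → C(11,5) = 462; no cellists → C(13,5) = 1287.
Add back selections omitting two groups (i.e. drawn from a single group): C(7,5) + C(6,5) + C(4,5) = 27.
By inclusion–exclusion: 6188 − 2001 + 27 = 4214.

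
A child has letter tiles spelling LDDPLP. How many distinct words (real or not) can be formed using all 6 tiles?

90

LDDPLP has 6 letters with D appearing twice, L appearing twice, and P appearing twice.
Dividing 6! = 720 by 2!·2!·2! = 8 for the repeated letters gives 90.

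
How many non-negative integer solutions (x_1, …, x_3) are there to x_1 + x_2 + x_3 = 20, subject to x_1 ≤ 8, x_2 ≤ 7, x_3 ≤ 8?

10

By stars and bars, unrestricted non-negative solutions to x_1+…+x_3 = 20 number C(20+2,2) = 231.
Subtract solutions that violate a single cap (substitute x_i' = x_i − (cap_i+1)): x_1 ≥ 9 gives C(13,2) = 78; x_2 ≥ 8 gives C(14,2) = 91; x_3 ≥ 9 gives C(13,2) = 78. Together 247.
Add back pairs where two caps are both exceeded: 10 + 6 + 10 = 26.
By inclusion–exclusion the count is 231 − 247 + 26 = 10.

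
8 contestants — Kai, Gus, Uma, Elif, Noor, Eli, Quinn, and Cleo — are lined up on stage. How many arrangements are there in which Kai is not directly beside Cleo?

Of the 8! = 40320 arrangements, those with Kai and Cleo adjacent number 2 × 7! = 10080 (treat the pair as a block with 2 internal orders).
So 40320 − 10080 = 30240 arrangements keep them apart.

30240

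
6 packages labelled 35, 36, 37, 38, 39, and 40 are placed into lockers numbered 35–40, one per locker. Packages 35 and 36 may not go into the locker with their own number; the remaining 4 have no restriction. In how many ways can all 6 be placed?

504

Let Aᵢ (for i ∈ {35, 36}) be the placements that put package i in its forbidden locker. Any j of these fix j positions, leaving (6−j)! ways to fill the rest, and there are C(2,j) ways to pick which j.
By inclusion–exclusion, the number of valid placements is Σ_{j=0}^{2} (−1)^j C(2,j)·(6−j)!.
Computing: 720 − 240 + 24 = 504.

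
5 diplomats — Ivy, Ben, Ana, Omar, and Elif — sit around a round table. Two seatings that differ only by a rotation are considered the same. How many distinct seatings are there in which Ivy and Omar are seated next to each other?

12

Glue Ivy and Omar into a block (2 internal orders). Seating 4 units around a circle gives (3)! arrangements.
So 2 × (3)! = 2 × 6 = 12.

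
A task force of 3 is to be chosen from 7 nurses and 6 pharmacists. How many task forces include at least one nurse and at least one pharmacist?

With no constraint there are C(13,3) = 286 possible selections.
Selections missing a whole group: no nurses → C(6,3) = 20; no pharmacists → C(7,3) = 35.
Both groups omitted at once is impossible, so 286 − 55 = 231.

231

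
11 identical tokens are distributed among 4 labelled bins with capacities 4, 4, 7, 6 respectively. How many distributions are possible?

145

Without the upper bounds there are C(14,3) = 364 ways to split 11 among 4 bins.
Subtract solutions that violate a single cap (substitute x_i' = x_i − (cap_i+1)): x_1 ≥ 5 gives C(9,3) = 84; x_2 ≥ 5 gives C(9,3) = 84; x_3 ≥ 8 gives C(6,3) = 20; x_4 ≥ 7 gives C(7,3) = 35. Together 223.
Add back pairs where two caps are both exceeded: 4 + 0 + 0 + 0 + 0 + 0 = 4.
By inclusion–exclusion the count is 364 − 223 + 4 = 145.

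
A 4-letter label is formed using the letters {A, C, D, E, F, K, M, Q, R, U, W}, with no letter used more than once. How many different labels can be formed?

7920

This is a permutation of 4 out of 11: P(11,4) = 11!/7!.
11 × 10 × 9 × 8 = 7920.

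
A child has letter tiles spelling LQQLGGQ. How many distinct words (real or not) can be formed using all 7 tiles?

The 7 letters of LQQLGGQ have repeats: G appearing twice, L appearing twice, and Q appearing 3 times.
The number of distinct arrangements is 7!/(3!·2!·2!) = 5040/24 = 210.

210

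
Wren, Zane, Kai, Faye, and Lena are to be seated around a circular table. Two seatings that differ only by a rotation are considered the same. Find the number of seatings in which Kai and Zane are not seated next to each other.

12

All circular seatings of 5 people number (4)! = 24.
Those with Kai next to Zane: fuse the pair into one unit and seat 4 units around a circle — 2·(3)! = 12.
Subtracting, 24 − 12 = 12.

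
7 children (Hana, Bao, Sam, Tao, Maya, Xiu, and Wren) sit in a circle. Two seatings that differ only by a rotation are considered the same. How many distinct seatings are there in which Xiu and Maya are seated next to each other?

Treat {Xiu, Maya} as one unit (2 internal orders) and seat the resulting 6 units around the table: (5)! circular arrangements.
So 2 × (5)! = 2 × 120 = 240.

240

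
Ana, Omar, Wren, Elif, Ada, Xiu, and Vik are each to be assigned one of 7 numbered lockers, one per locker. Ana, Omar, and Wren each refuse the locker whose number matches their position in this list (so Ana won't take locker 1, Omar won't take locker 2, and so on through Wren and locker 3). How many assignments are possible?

3216

Let Aᵢ (for i ∈ {1, 2, 3}) be the placements that put person i in their forbidden locker. Any j of these fix j positions, leaving (7−j)! ways to fill the rest, and there are C(3,j) ways to pick which j.
By inclusion–exclusion, the number of valid placements is Σ_{j=0}^{3} (−1)^j C(3,j)·(7−j)!.
Computing: 5040 − 2160 + 360 − 24 = 3216.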